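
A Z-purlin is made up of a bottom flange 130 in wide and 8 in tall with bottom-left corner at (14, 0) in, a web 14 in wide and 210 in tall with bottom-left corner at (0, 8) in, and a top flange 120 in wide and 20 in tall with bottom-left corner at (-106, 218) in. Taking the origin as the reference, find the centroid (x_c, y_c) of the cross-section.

bottom flange: A = 130 × 8 = 1040.00, centroid at (79.00, 4.00).
web: A = 14 × 210 = 2940.00, centroid at (7.00, 113.00).
top flange: A = 120 × 20 = 2400.00, centroid at (-46.00, 228.00).
ΣA = 6380.00 in², ΣAx_c = -7660.00 in³, ΣAy_c = 883580.00 in³.
x_c = -7660.00/6380.00 = -1.20 in; y_c = 883580.00/6380.00 = 138.49 in.

x_c = -1.20 in, y_c = 138.49 in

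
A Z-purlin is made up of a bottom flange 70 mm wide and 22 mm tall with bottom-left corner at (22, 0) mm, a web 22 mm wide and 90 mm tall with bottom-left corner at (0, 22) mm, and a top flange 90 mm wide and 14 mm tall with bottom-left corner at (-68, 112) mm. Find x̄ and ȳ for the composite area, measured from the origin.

bottom flange: A = 70 × 22 = 1540.00, centroid at (57.00, 11.00).
web: A = 22 × 90 = 1980.00, centroid at (11.00, 67.00).
top flange: A = 90 × 14 = 1260.00, centroid at (-23.00, 119.00).
ΣA = 4780.00 mm², ΣAx̄ = 80580.00 mm³, ΣAȳ = 299540.00 mm³.
x̄ = 80580.00/4780.00 = 16.86 mm; ȳ = 299540.00/4780.00 = 62.67 mm.

x̄ = 16.86 mm, ȳ = 62.67 mm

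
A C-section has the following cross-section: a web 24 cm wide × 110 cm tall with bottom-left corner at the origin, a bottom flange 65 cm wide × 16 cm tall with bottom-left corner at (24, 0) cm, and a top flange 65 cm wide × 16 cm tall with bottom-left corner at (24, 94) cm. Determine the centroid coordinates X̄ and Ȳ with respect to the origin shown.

X̄ = 31.61 cm, Ȳ = 55.00 cm

Part | A | x̄ᵢ | ȳᵢ | A·x̄ᵢ | A·ȳᵢ
web | 2640.00 | 12.00 | 55.00 | 31680.00 | 145200.00
bottom flange | 1040.00 | 56.50 | 8.00 | 58760.00 | 8320.00
top flange | 1040.00 | 56.50 | 102.00 | 58760.00 | 106080.00
Σ | 4720.00 |  |  | 149200.00 | 259600.00
X̄ = 149200.00 / 4720.00 = 31.61 cm
Ȳ = 259600.00 / 4720.00 = 55.00 cm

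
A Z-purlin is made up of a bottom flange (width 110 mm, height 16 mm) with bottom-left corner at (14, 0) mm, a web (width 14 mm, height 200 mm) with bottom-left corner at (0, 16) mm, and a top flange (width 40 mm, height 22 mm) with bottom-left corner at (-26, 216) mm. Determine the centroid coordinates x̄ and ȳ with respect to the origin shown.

bottom flange: A = 110 × 16 = 1760.00, centroid at (69.00, 8.00).
web: A = 14 × 200 = 2800.00, centroid at (7.00, 116.00).
top flange: A = 40 × 22 = 880.00, centroid at (-6.00, 227.00).
ΣA = 5440.00 mm², ΣAx̄ = 135760.00 mm³, ΣAȳ = 538640.00 mm³.
x̄ = 135760.00/5440.00 = 24.96 mm; ȳ = 538640.00/5440.00 = 99.01 mm.

x̄ = 24.96 mm, ȳ = 99.01 mm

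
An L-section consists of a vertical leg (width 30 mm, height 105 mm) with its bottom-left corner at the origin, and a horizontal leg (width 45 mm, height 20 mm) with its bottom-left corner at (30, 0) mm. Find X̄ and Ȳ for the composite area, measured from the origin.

vertical leg: A = 30 × 105 = 3150.00, centroid at (15.00, 52.50).
horizontal leg: A = 45 × 20 = 900.00, centroid at (52.50, 10.00).
ΣA = 4050.00 mm², ΣAX̄ = 94500.00 mm³, ΣAȲ = 174375.00 mm³.
X̄ = 94500.00/4050.00 = 23.33 mm; Ȳ = 174375.00/4050.00 = 43.06 mm.

X̄ = 23.33 mm, Ȳ = 43.06 mm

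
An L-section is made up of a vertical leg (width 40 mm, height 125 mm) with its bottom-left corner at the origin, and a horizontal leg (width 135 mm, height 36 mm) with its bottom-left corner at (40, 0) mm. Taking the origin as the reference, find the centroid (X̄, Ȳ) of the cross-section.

X̄ = 63.13 mm, Ȳ = 40.57 mm

vertical leg: A = 40 × 125 = 5000.00, centroid at (20.00, 62.50).
horizontal leg: A = 135 × 36 = 4860.00, centroid at (107.50, 18.00).
ΣA = 9860.00 mm²
ΣAX̄ = (5000.00)(20.00) + (4860.00)(107.50) = 622450.00 mm³
ΣAȲ = (5000.00)(62.50) + (4860.00)(18.00) = 399980.00 mm³
X̄ = 622450.00 / 9860.00 = 63.13 mm
Ȳ = 399980.00 / 9860.00 = 40.57 mm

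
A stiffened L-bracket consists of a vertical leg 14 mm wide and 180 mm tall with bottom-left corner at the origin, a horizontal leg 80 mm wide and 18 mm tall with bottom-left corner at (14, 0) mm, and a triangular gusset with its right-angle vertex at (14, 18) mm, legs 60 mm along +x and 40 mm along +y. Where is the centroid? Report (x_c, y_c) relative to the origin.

x_c = 26.40 mm, y_c = 53.75 mm

Part | A | x̄ᵢ | ȳᵢ | A·x̄ᵢ | A·ȳᵢ
vertical leg | 2520.00 | 7.00 | 90.00 | 17640.00 | 226800.00
horizontal leg | 1440.00 | 54.00 | 9.00 | 77760.00 | 12960.00
gusset | 1200.00 | 34.00 | 31.33 | 40800.00 | 37600.00
Σ | 5160.00 |  |  | 136200.00 | 277360.00
x_c = 136200.00 / 5160.00 = 26.40 mm
y_c = 277360.00 / 5160.00 = 53.75 mm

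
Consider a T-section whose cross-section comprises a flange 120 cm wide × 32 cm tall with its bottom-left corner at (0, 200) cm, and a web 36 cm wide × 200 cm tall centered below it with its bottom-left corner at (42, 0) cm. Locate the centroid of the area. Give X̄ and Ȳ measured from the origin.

X̄ = 60.00 cm, Ȳ = 140.35 cm

Part | A | x̄ᵢ | ȳᵢ | A·x̄ᵢ | A·ȳᵢ
web | 7200.00 | 60.00 | 100.00 | 432000.00 | 720000.00
flange | 3840.00 | 60.00 | 216.00 | 230400.00 | 829440.00
Σ | 11040.00 |  |  | 662400.00 | 1549440.00
X̄ = 662400.00 / 11040.00 = 60.00 cm
Ȳ = 1549440.00 / 11040.00 = 140.35 cm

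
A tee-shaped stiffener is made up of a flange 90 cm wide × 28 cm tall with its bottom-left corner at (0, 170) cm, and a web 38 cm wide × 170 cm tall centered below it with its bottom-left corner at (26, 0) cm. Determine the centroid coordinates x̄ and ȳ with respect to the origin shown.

x̄ = 45.00 cm, ȳ = 112.78 cm

web: A = 38 × 170 = 6460.00, centroid at (45.00, 85.00).
flange: A = 90 × 28 = 2520.00, centroid at (45.00, 184.00).
ΣA = 8980.00 cm²
ΣAx̄ = (6460.00)(45.00) + (2520.00)(45.00) = 404100.00 cm³
ΣAȳ = (6460.00)(85.00) + (2520.00)(184.00) = 1012780.00 cm³
x̄ = 404100.00 / 8980.00 = 45.00 cm
ȳ = 1012780.00 / 8980.00 = 112.78 cm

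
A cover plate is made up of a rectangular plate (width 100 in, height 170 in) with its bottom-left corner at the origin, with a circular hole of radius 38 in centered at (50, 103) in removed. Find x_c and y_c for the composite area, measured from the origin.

plate: A = 100 × 170 = 17000.00, centroid at (50.00, 85.00).
hole: A = −π·38² = -4536.46, centroid at (50.00, 103.00).
ΣA = 12463.54 in²
ΣAx_c = (17000.00)(50.00) + (-4536.46)(50.00) = 623177.01 in³
ΣAy_c = (17000.00)(85.00) + (-4536.46)(103.00) = 977744.64 in³
x_c = 623177.01 / 12463.54 = 50.00 in
y_c = 977744.64 / 12463.54 = 78.45 in

x_c = 50.00 in, y_c = 78.45 in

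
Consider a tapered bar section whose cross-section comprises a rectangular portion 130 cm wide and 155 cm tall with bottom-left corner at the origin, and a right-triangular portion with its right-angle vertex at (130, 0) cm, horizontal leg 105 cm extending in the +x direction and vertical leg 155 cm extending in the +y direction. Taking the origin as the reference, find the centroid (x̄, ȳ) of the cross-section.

x̄ = 93.77 cm, ȳ = 70.07 cm

rectangular portion: A = 130 × 155 = 20150.00, centroid at (65.00, 77.50).
triangular portion: A = ½·105·155 = 8137.50, centroid at (165.00, 51.67).
ΣA = 28287.50 cm², ΣAx̄ = 2652437.50 cm³, ΣAȳ = 1982062.50 cm³.
x̄ = 2652437.50/28287.50 = 93.77 cm; ȳ = 1982062.50/28287.50 = 70.07 cm.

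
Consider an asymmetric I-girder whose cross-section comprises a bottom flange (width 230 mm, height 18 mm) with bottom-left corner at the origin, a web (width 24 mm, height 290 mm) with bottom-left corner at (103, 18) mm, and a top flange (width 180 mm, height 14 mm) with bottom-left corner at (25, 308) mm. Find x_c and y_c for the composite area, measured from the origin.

bottom flange: A = 230 × 18 = 4140.00, centroid at (115.00, 9.00).
web: A = 24 × 290 = 6960.00, centroid at (115.00, 163.00).
top flange: A = 180 × 14 = 2520.00, centroid at (115.00, 315.00).
ΣA = 13620.00 mm², ΣAx_c = 1566300.00 mm³, ΣAy_c = 1965540.00 mm³.
x_c = 1566300.00/13620.00 = 115.00 mm; y_c = 1965540.00/13620.00 = 144.31 mm.

x_c = 115.00 mm, y_c = 144.31 mm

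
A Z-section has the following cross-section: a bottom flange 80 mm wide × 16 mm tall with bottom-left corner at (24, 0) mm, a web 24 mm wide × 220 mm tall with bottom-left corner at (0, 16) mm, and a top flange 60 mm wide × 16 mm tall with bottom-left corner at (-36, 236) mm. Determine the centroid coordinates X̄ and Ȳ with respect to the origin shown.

X̄ = 18.55 mm, Ȳ = 120.98 mm

bottom flange: A = 80 × 16 = 1280.00, centroid at (64.00, 8.00).
web: A = 24 × 220 = 5280.00, centroid at (12.00, 126.00).
top flange: A = 60 × 16 = 960.00, centroid at (-6.00, 244.00).
ΣA = 7520.00 mm², ΣAX̄ = 139520.00 mm³, ΣAȲ = 909760.00 mm³.
X̄ = 139520.00/7520.00 = 18.55 mm; Ȳ = 909760.00/7520.00 = 120.98 mm.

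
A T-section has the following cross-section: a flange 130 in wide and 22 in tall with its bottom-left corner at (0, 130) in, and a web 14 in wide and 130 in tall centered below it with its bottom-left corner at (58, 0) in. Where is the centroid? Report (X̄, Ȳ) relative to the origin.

X̄ = 65.00 in, Ȳ = 111.44 in

web: A = 14 × 130 = 1820.00, centroid at (65.00, 65.00).
flange: A = 130 × 22 = 2860.00, centroid at (65.00, 141.00).
ΣA = 4680.00 in², ΣAX̄ = 304200.00 in³, ΣAȲ = 521560.00 in³.
X̄ = 304200.00/4680.00 = 65.00 in; Ȳ = 521560.00/4680.00 = 111.44 in.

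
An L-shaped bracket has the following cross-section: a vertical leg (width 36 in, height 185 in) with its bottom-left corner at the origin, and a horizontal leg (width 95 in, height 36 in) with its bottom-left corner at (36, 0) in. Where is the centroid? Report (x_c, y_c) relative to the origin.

vertical leg: A = 36 × 185 = 6660.00, centroid at (18.00, 92.50).
horizontal leg: A = 95 × 36 = 3420.00, centroid at (83.50, 18.00).
ΣA = 10080.00 in², ΣAx_c = 405450.00 in³, ΣAy_c = 677610.00 in³.
x_c = 405450.00/10080.00 = 40.22 in; y_c = 677610.00/10080.00 = 67.22 in.

x_c = 40.22 in, y_c = 67.22 in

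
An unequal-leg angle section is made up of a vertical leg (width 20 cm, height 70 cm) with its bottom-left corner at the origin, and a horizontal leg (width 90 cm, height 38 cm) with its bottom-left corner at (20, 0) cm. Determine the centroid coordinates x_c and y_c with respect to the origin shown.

x_c = 49.02 cm, y_c = 23.65 cm

Part | A | x̄ᵢ | ȳᵢ | A·x̄ᵢ | A·ȳᵢ
vertical leg | 1400.00 | 10.00 | 35.00 | 14000.00 | 49000.00
horizontal leg | 3420.00 | 65.00 | 19.00 | 222300.00 | 64980.00
Σ | 4820.00 |  |  | 236300.00 | 113980.00
x_c = 236300.00 / 4820.00 = 49.02 cm
y_c = 113980.00 / 4820.00 = 23.65 cm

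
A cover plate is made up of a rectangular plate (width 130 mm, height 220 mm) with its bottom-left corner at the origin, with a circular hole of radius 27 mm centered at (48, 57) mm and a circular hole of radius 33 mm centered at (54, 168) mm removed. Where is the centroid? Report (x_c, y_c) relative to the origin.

x_c = 68.35 mm, y_c = 106.63 mm

Part | A | x̄ᵢ | ȳᵢ | A·x̄ᵢ | A·ȳᵢ
plate | 28600.00 | 65.00 | 110.00 | 1859000.00 | 3146000.00
hole 1 | -2290.22 | 48.00 | 57.00 | -109930.61 | -130542.60
hole 2 | -3421.19 | 54.00 | 168.00 | -184744.50 | -574760.66
Σ | 22888.58 |  |  | 1564324.89 | 2440696.74
x_c = 1564324.89 / 22888.58 = 68.35 mm
y_c = 2440696.74 / 22888.58 = 106.63 mm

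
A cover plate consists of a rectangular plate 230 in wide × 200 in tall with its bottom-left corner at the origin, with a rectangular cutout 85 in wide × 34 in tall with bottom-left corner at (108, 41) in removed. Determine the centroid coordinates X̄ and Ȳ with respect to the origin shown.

X̄ = 112.62 in, Ȳ = 102.82 in

plate: A = 230 × 200 = 46000.00, centroid at (115.00, 100.00).
hole: A = −(85 × 34) = -2890.00, centroid at (150.50, 58.00).
ΣA = 43110.00 in², ΣAX̄ = 4855055.00 in³, ΣAȲ = 4432380.00 in³.
X̄ = 4855055.00/43110.00 = 112.62 in; Ȳ = 4432380.00/43110.00 = 102.82 in.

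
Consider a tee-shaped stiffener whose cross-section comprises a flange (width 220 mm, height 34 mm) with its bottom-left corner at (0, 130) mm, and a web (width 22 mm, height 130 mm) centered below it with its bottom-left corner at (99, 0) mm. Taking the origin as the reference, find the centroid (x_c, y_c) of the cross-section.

Part | A | x̄ᵢ | ȳᵢ | A·x̄ᵢ | A·ȳᵢ
web | 2860.00 | 110.00 | 65.00 | 314600.00 | 185900.00
flange | 7480.00 | 110.00 | 147.00 | 822800.00 | 1099560.00
Σ | 10340.00 |  |  | 1137400.00 | 1285460.00
x_c = 1137400.00 / 10340.00 = 110.00 mm
y_c = 1285460.00 / 10340.00 = 124.32 mm

x_c = 110.00 mm, y_c = 124.32 mm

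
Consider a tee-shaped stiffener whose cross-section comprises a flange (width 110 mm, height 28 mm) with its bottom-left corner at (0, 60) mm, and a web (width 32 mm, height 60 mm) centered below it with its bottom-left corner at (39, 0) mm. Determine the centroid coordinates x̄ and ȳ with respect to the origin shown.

x̄ = 55.00 mm, ȳ = 57.10 mm

web: A = 32 × 60 = 1920.00, centroid at (55.00, 30.00).
flange: A = 110 × 28 = 3080.00, centroid at (55.00, 74.00).
ΣA = 5000.00 mm², ΣAx̄ = 275000.00 mm³, ΣAȳ = 285520.00 mm³.
x̄ = 275000.00/5000.00 = 55.00 mm; ȳ = 285520.00/5000.00 = 57.10 mm.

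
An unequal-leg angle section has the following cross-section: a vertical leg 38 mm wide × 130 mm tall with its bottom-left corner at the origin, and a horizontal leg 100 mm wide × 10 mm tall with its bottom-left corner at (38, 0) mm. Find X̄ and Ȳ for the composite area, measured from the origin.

X̄ = 30.62 mm, Ȳ = 54.90 mm

vertical leg: A = 38 × 130 = 4940.00, centroid at (19.00, 65.00).
horizontal leg: A = 100 × 10 = 1000.00, centroid at (88.00, 5.00).
ΣA = 5940.00 mm², ΣAX̄ = 181860.00 mm³, ΣAȲ = 326100.00 mm³.
X̄ = 181860.00/5940.00 = 30.62 mm; Ȳ = 326100.00/5940.00 = 54.90 mm.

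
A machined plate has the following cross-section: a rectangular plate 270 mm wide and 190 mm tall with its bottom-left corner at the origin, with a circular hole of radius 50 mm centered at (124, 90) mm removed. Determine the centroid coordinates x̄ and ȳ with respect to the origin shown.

plate: A = 270 × 190 = 51300.00, centroid at (135.00, 95.00).
hole: A = −π·50² = -7853.98, centroid at (124.00, 90.00).
ΣA = 43446.02 mm²
ΣAx̄ = (51300.00)(135.00) + (-7853.98)(124.00) = 5951606.28 mm³
ΣAȳ = (51300.00)(95.00) + (-7853.98)(90.00) = 4166641.65 mm³
x̄ = 5951606.28 / 43446.02 = 136.99 mm
ȳ = 4166641.65 / 43446.02 = 95.90 mm

x̄ = 136.99 mm, ȳ = 95.90 mm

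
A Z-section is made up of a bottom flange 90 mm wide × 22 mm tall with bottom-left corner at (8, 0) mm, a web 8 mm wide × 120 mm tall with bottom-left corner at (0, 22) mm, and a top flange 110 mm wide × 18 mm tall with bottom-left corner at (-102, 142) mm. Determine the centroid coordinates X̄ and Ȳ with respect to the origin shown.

bottom flange: A = 90 × 22 = 1980.00, centroid at (53.00, 11.00).
web: A = 8 × 120 = 960.00, centroid at (4.00, 82.00).
top flange: A = 110 × 18 = 1980.00, centroid at (-47.00, 151.00).
ΣA = 4920.00 mm², ΣAX̄ = 15720.00 mm³, ΣAȲ = 399480.00 mm³.
X̄ = 15720.00/4920.00 = 3.20 mm; Ȳ = 399480.00/4920.00 = 81.20 mm.

X̄ = 3.20 mm, Ȳ = 81.20 mm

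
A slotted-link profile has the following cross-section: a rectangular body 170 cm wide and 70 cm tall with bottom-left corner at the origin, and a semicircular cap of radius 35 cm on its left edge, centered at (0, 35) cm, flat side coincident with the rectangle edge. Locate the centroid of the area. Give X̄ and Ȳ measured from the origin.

X̄ = 71.10 cm, Ȳ = 35.00 cm

rectangular body: A = 170 × 70 = 11900.00, centroid at (85.00, 35.00).
semicircular end: A = ½π·35² = 1924.23, centroid at (-14.85, 35.00).
ΣA = 13824.23 cm²
ΣAX̄ = (11900.00)(85.00) + (1924.23)(-14.85) = 982916.67 cm³
ΣAȲ = (11900.00)(35.00) + (1924.23)(35.00) = 483847.89 cm³
X̄ = 982916.67 / 13824.23 = 71.10 cm
Ȳ = 483847.89 / 13824.23 = 35.00 cm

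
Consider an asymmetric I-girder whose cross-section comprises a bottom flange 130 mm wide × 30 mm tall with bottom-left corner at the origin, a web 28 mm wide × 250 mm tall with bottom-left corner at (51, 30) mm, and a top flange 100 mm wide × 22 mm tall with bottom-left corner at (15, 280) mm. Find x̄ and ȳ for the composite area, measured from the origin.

x̄ = 65.00 mm, ȳ = 136.16 mm

bottom flange: A = 130 × 30 = 3900.00, centroid at (65.00, 15.00).
web: A = 28 × 250 = 7000.00, centroid at (65.00, 155.00).
top flange: A = 100 × 22 = 2200.00, centroid at (65.00, 291.00).
ΣA = 13100.00 mm², ΣAx̄ = 851500.00 mm³, ΣAȳ = 1783700.00 mm³.
x̄ = 851500.00/13100.00 = 65.00 mm; ȳ = 1783700.00/13100.00 = 136.16 mm.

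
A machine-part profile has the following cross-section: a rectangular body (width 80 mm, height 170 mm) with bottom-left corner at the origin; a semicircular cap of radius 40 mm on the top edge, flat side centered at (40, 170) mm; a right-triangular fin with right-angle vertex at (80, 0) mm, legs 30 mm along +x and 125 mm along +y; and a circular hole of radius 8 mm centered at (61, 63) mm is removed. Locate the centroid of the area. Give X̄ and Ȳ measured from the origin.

X̄ = 45.03 mm, Ȳ = 95.09 mm

Part | A | x̄ᵢ | ȳᵢ | A·x̄ᵢ | A·ȳᵢ
rectangular body | 13600.00 | 40.00 | 85.00 | 544000.00 | 1156000.00
semicircular top | 2513.27 | 40.00 | 186.98 | 100530.96 | 469923.27
triangular fin | 1875.00 | 90.00 | 41.67 | 168750.00 | 78125.00
hole | -201.06 | 61.00 | 63.00 | -12264.78 | -12666.90
Σ | 17787.21 |  |  | 801016.19 | 1691381.37
X̄ = 801016.19 / 17787.21 = 45.03 mm
Ȳ = 1691381.37 / 17787.21 = 95.09 mm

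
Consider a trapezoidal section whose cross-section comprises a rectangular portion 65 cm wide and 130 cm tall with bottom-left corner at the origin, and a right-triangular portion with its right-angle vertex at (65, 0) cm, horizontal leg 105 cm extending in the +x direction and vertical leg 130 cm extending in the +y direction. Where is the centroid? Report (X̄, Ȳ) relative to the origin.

X̄ = 62.66 cm, Ȳ = 55.32 cm

rectangular portion: A = 65 × 130 = 8450.00, centroid at (32.50, 65.00).
triangular portion: A = ½·105·130 = 6825.00, centroid at (100.00, 43.33).
ΣA = 15275.00 cm², ΣAX̄ = 957125.00 cm³, ΣAȲ = 845000.00 cm³.
X̄ = 957125.00/15275.00 = 62.66 cm; Ȳ = 845000.00/15275.00 = 55.32 cm.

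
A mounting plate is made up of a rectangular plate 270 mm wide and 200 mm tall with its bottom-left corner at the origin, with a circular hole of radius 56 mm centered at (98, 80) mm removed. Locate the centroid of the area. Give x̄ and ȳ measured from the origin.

plate: A = 270 × 200 = 54000.00, centroid at (135.00, 100.00).
hole: A = −π·56² = -9852.03, centroid at (98.00, 80.00).
ΣA = 44147.97 mm²
ΣAx̄ = (54000.00)(135.00) + (-9852.03)(98.00) = 6324500.61 mm³
ΣAȳ = (54000.00)(100.00) + (-9852.03)(80.00) = 4611837.24 mm³
x̄ = 6324500.61 / 44147.97 = 143.26 mm
ȳ = 4611837.24 / 44147.97 = 104.46 mm

x̄ = 143.26 mm, ȳ = 104.46 mm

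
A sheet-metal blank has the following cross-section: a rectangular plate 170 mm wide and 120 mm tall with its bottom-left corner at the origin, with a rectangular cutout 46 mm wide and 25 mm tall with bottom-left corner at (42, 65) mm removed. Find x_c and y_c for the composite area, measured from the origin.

x_c = 86.19 mm, y_c = 58.95 mm

Part | A | x̄ᵢ | ȳᵢ | A·x̄ᵢ | A·ȳᵢ
plate | 20400.00 | 85.00 | 60.00 | 1734000.00 | 1224000.00
hole | -1150.00 | 65.00 | 77.50 | -74750.00 | -89125.00
Σ | 19250.00 |  |  | 1659250.00 | 1134875.00
x_c = 1659250.00 / 19250.00 = 86.19 mm
y_c = 1134875.00 / 19250.00 = 58.95 mm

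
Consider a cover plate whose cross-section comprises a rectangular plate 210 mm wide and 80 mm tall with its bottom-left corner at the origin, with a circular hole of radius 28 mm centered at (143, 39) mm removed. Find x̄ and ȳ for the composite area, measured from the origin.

x̄ = 98.47 mm, ȳ = 40.17 mm

Part | A | x̄ᵢ | ȳᵢ | A·x̄ᵢ | A·ȳᵢ
plate | 16800.00 | 105.00 | 40.00 | 1764000.00 | 672000.00
hole | -2463.01 | 143.00 | 39.00 | -352210.24 | -96057.34
Σ | 14336.99 |  |  | 1411789.76 | 575942.66
x̄ = 1411789.76 / 14336.99 = 98.47 mm
ȳ = 575942.66 / 14336.99 = 40.17 mm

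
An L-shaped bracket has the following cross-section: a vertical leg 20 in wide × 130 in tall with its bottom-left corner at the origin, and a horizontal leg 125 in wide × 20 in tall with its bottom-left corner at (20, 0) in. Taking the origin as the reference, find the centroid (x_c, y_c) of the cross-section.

x_c = 45.54 in, y_c = 38.04 in

vertical leg: A = 20 × 130 = 2600.00, centroid at (10.00, 65.00).
horizontal leg: A = 125 × 20 = 2500.00, centroid at (82.50, 10.00).
ΣA = 5100.00 in², ΣAx_c = 232250.00 in³, ΣAy_c = 194000.00 in³.
x_c = 232250.00/5100.00 = 45.54 in; y_c = 194000.00/5100.00 = 38.04 in.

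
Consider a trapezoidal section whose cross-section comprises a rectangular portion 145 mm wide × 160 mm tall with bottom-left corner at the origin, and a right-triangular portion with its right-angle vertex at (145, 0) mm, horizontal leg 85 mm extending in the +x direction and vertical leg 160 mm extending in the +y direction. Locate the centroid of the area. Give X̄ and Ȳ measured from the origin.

X̄ = 95.36 mm, Ȳ = 73.96 mm

rectangular portion: A = 145 × 160 = 23200.00, centroid at (72.50, 80.00).
triangular portion: A = ½·85·160 = 6800.00, centroid at (173.33, 53.33).
ΣA = 30000.00 mm²
ΣAX̄ = (23200.00)(72.50) + (6800.00)(173.33) = 2860666.67 mm³
ΣAȲ = (23200.00)(80.00) + (6800.00)(53.33) = 2218666.67 mm³
X̄ = 2860666.67 / 30000.00 = 95.36 mm
Ȳ = 2218666.67 / 30000.00 = 73.96 mm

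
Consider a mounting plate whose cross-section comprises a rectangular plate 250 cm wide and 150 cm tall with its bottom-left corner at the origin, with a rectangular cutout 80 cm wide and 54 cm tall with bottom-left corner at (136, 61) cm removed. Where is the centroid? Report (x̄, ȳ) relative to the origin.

x̄ = 118.36 cm, ȳ = 73.31 cm

Part | A | x̄ᵢ | ȳᵢ | A·x̄ᵢ | A·ȳᵢ
plate | 37500.00 | 125.00 | 75.00 | 4687500.00 | 2812500.00
hole | -4320.00 | 176.00 | 88.00 | -760320.00 | -380160.00
Σ | 33180.00 |  |  | 3927180.00 | 2432340.00
x̄ = 3927180.00 / 33180.00 = 118.36 cm
ȳ = 2432340.00 / 33180.00 = 73.31 cm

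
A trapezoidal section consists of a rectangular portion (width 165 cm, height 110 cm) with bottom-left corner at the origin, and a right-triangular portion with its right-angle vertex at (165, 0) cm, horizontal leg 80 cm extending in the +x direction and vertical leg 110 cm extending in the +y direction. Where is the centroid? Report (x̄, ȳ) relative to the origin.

Part | A | x̄ᵢ | ȳᵢ | A·x̄ᵢ | A·ȳᵢ
rectangular portion | 18150.00 | 82.50 | 55.00 | 1497375.00 | 998250.00
triangular portion | 4400.00 | 191.67 | 36.67 | 843333.33 | 161333.33
Σ | 22550.00 |  |  | 2340708.33 | 1159583.33
x̄ = 2340708.33 / 22550.00 = 103.80 cm
ȳ = 1159583.33 / 22550.00 = 51.42 cm

x̄ = 103.80 cm, ȳ = 51.42 cm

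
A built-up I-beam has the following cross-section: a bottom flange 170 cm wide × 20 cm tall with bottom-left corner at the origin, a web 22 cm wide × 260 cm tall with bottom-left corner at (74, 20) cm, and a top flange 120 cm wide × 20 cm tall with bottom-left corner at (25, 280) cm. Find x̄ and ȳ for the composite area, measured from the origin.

bottom flange: A = 170 × 20 = 3400.00, centroid at (85.00, 10.00).
web: A = 22 × 260 = 5720.00, centroid at (85.00, 150.00).
top flange: A = 120 × 20 = 2400.00, centroid at (85.00, 290.00).
ΣA = 11520.00 cm²
ΣAx̄ = (3400.00)(85.00) + (5720.00)(85.00) + (2400.00)(85.00) = 979200.00 cm³
ΣAȳ = (3400.00)(10.00) + (5720.00)(150.00) + (2400.00)(290.00) = 1588000.00 cm³
x̄ = 979200.00 / 11520.00 = 85.00 cm
ȳ = 1588000.00 / 11520.00 = 137.85 cm

x̄ = 85.00 cm, ȳ = 137.85 cm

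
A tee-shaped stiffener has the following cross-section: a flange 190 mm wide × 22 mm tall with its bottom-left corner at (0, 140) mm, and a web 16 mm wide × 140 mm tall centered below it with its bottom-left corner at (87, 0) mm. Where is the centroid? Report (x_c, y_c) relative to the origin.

x_c = 95.00 mm, y_c = 122.74 mm

web: A = 16 × 140 = 2240.00, centroid at (95.00, 70.00).
flange: A = 190 × 22 = 4180.00, centroid at (95.00, 151.00).
ΣA = 6420.00 mm², ΣAx_c = 609900.00 mm³, ΣAy_c = 787980.00 mm³.
x_c = 609900.00/6420.00 = 95.00 mm; y_c = 787980.00/6420.00 = 122.74 mm.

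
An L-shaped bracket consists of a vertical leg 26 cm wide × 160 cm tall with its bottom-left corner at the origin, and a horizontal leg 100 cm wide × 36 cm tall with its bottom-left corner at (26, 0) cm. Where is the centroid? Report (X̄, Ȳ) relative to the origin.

vertical leg: A = 26 × 160 = 4160.00, centroid at (13.00, 80.00).
horizontal leg: A = 100 × 36 = 3600.00, centroid at (76.00, 18.00).
ΣA = 7760.00 cm²
ΣAX̄ = (4160.00)(13.00) + (3600.00)(76.00) = 327680.00 cm³
ΣAȲ = (4160.00)(80.00) + (3600.00)(18.00) = 397600.00 cm³
X̄ = 327680.00 / 7760.00 = 42.23 cm
Ȳ = 397600.00 / 7760.00 = 51.24 cm

X̄ = 42.23 cm, Ȳ = 51.24 cm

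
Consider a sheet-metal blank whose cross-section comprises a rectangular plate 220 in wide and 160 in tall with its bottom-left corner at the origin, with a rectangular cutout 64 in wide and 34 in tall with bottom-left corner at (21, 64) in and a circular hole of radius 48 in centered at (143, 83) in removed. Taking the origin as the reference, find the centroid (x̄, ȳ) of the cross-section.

x̄ = 105.55 in, ȳ = 79.07 in

Part | A | x̄ᵢ | ȳᵢ | A·x̄ᵢ | A·ȳᵢ
plate | 35200.00 | 110.00 | 80.00 | 3872000.00 | 2816000.00
hole 1 | -2176.00 | 53.00 | 81.00 | -115328.00 | -176256.00
hole 2 | -7238.23 | 143.00 | 83.00 | -1035066.81 | -600773.05
Σ | 25785.77 |  |  | 2721605.19 | 2038970.95
x̄ = 2721605.19 / 25785.77 = 105.55 in
ȳ = 2038970.95 / 25785.77 = 79.07 in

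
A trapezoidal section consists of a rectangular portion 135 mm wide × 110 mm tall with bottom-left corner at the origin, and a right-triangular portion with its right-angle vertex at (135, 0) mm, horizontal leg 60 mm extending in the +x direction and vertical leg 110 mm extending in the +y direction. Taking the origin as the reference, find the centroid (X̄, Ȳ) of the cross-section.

Part | A | x̄ᵢ | ȳᵢ | A·x̄ᵢ | A·ȳᵢ
rectangular portion | 14850.00 | 67.50 | 55.00 | 1002375.00 | 816750.00
triangular portion | 3300.00 | 155.00 | 36.67 | 511500.00 | 121000.00
Σ | 18150.00 |  |  | 1513875.00 | 937750.00
X̄ = 1513875.00 / 18150.00 = 83.41 mm
Ȳ = 937750.00 / 18150.00 = 51.67 mm

X̄ = 83.41 mm, Ȳ = 51.67 mm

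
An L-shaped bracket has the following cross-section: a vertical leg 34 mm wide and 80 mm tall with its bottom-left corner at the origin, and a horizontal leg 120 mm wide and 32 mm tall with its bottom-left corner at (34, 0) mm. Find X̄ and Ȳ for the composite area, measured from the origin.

X̄ = 62.07 mm, Ȳ = 25.95 mm

vertical leg: A = 34 × 80 = 2720.00, centroid at (17.00, 40.00).
horizontal leg: A = 120 × 32 = 3840.00, centroid at (94.00, 16.00).
ΣA = 6560.00 mm²
ΣAX̄ = (2720.00)(17.00) + (3840.00)(94.00) = 407200.00 mm³
ΣAȲ = (2720.00)(40.00) + (3840.00)(16.00) = 170240.00 mm³
X̄ = 407200.00 / 6560.00 = 62.07 mm
Ȳ = 170240.00 / 6560.00 = 25.95 mm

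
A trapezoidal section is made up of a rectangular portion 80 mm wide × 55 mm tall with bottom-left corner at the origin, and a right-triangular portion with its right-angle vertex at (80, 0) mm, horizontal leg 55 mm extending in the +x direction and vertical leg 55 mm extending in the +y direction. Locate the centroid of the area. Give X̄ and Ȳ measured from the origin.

X̄ = 54.92 mm, Ȳ = 25.16 mm

rectangular portion: A = 80 × 55 = 4400.00, centroid at (40.00, 27.50).
triangular portion: A = ½·55·55 = 1512.50, centroid at (98.33, 18.33).
ΣA = 5912.50 mm²
ΣAX̄ = (4400.00)(40.00) + (1512.50)(98.33) = 324729.17 mm³
ΣAȲ = (4400.00)(27.50) + (1512.50)(18.33) = 148729.17 mm³
X̄ = 324729.17 / 5912.50 = 54.92 mm
Ȳ = 148729.17 / 5912.50 = 25.16 mm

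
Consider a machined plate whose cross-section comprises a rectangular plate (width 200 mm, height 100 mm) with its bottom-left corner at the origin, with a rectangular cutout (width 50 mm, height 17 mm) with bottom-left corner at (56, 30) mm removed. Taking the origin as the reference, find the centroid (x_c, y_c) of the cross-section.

x_c = 100.84 mm, y_c = 50.51 mm

plate: A = 200 × 100 = 20000.00, centroid at (100.00, 50.00).
hole: A = −(50 × 17) = -850.00, centroid at (81.00, 38.50).
ΣA = 19150.00 mm²
ΣAx_c = (20000.00)(100.00) + (-850.00)(81.00) = 1931150.00 mm³
ΣAy_c = (20000.00)(50.00) + (-850.00)(38.50) = 967275.00 mm³
x_c = 1931150.00 / 19150.00 = 100.84 mm
y_c = 967275.00 / 19150.00 = 50.51 mm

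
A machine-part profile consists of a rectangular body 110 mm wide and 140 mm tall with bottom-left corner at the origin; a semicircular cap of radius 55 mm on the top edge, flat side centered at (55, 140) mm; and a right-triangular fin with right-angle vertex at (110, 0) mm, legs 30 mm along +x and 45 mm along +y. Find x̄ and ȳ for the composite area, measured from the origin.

rectangular body: A = 110 × 140 = 15400.00, centroid at (55.00, 70.00).
semicircular top: A = ½π·55² = 4751.66, centroid at (55.00, 163.34).
triangular fin: A = ½·30·45 = 675.00, centroid at (120.00, 15.00).
ΣA = 20826.66 mm²
ΣAx̄ = (15400.00)(55.00) + (4751.66)(55.00) + (675.00)(120.00) = 1189341.24 mm³
ΣAȳ = (15400.00)(70.00) + (4751.66)(163.34) + (675.00)(15.00) = 1864273.91 mm³
x̄ = 1189341.24 / 20826.66 = 57.11 mm
ȳ = 1864273.91 / 20826.66 = 89.51 mm

x̄ = 57.11 mm, ȳ = 89.51 mm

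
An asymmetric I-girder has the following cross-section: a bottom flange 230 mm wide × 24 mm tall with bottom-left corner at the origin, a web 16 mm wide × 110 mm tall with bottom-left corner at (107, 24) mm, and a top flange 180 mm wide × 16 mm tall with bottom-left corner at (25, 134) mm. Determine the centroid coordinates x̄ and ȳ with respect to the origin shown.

x̄ = 115.00 mm, ȳ = 60.46 mm

Part | A | x̄ᵢ | ȳᵢ | A·x̄ᵢ | A·ȳᵢ
bottom flange | 5520.00 | 115.00 | 12.00 | 634800.00 | 66240.00
web | 1760.00 | 115.00 | 79.00 | 202400.00 | 139040.00
top flange | 2880.00 | 115.00 | 142.00 | 331200.00 | 408960.00
Σ | 10160.00 |  |  | 1168400.00 | 614240.00
x̄ = 1168400.00 / 10160.00 = 115.00 mm
ȳ = 614240.00 / 10160.00 = 60.46 mm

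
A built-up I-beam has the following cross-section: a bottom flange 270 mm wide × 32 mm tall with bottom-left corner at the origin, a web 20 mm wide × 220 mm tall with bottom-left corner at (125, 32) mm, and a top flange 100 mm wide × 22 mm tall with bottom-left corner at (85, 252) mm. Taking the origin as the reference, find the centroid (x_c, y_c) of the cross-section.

bottom flange: A = 270 × 32 = 8640.00, centroid at (135.00, 16.00).
web: A = 20 × 220 = 4400.00, centroid at (135.00, 142.00).
top flange: A = 100 × 22 = 2200.00, centroid at (135.00, 263.00).
ΣA = 15240.00 mm²
ΣAx_c = (8640.00)(135.00) + (4400.00)(135.00) + (2200.00)(135.00) = 2057400.00 mm³
ΣAy_c = (8640.00)(16.00) + (4400.00)(142.00) + (2200.00)(263.00) = 1341640.00 mm³
x_c = 2057400.00 / 15240.00 = 135.00 mm
y_c = 1341640.00 / 15240.00 = 88.03 mm

x_c = 135.00 mm, y_c = 88.03 mm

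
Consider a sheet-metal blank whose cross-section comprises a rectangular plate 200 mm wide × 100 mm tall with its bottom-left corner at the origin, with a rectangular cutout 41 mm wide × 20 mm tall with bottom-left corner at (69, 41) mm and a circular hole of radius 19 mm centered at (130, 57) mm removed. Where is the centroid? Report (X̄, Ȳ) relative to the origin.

X̄ = 98.59 mm, Ȳ = 49.51 mm

plate: A = 200 × 100 = 20000.00, centroid at (100.00, 50.00).
hole 1: A = −(41 × 20) = -820.00, centroid at (89.50, 51.00).
hole 2: A = −π·19² = -1134.11, centroid at (130.00, 57.00).
ΣA = 18045.89 mm², ΣAX̄ = 1779175.06 mm³, ΣAȲ = 893535.45 mm³.
X̄ = 1779175.06/18045.89 = 98.59 mm; Ȳ = 893535.45/18045.89 = 49.51 mm.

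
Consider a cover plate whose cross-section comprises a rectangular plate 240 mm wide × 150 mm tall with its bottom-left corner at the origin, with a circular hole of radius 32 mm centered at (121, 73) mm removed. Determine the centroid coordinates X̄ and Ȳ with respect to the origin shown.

plate: A = 240 × 150 = 36000.00, centroid at (120.00, 75.00).
hole: A = −π·32² = -3216.99, centroid at (121.00, 73.00).
ΣA = 32783.01 mm², ΣAX̄ = 3930744.10 mm³, ΣAȲ = 2465159.67 mm³.
X̄ = 3930744.10/32783.01 = 119.90 mm; Ȳ = 2465159.67/32783.01 = 75.20 mm.

X̄ = 119.90 mm, Ȳ = 75.20 mm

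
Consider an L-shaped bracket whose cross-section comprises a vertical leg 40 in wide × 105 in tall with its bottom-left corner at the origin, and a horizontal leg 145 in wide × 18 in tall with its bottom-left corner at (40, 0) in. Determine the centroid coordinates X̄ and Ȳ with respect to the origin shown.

vertical leg: A = 40 × 105 = 4200.00, centroid at (20.00, 52.50).
horizontal leg: A = 145 × 18 = 2610.00, centroid at (112.50, 9.00).
ΣA = 6810.00 in², ΣAX̄ = 377625.00 in³, ΣAȲ = 243990.00 in³.
X̄ = 377625.00/6810.00 = 55.45 in; Ȳ = 243990.00/6810.00 = 35.83 in.

X̄ = 55.45 in, Ȳ = 35.83 in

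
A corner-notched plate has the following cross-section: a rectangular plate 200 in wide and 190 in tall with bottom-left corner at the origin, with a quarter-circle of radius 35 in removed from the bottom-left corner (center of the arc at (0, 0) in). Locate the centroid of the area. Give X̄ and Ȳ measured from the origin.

plate: A = 200 × 190 = 38000.00, centroid at (100.00, 95.00).
removed quarter-circle: A = −¼π·35² = -962.11, centroid at (14.85, 14.85).
ΣA = 37037.89 in², ΣAX̄ = 3785708.33 in³, ΣAȲ = 3595708.33 in³.
X̄ = 3785708.33/37037.89 = 102.21 in; Ȳ = 3595708.33/37037.89 = 97.08 in.

X̄ = 102.21 in, Ȳ = 97.08 in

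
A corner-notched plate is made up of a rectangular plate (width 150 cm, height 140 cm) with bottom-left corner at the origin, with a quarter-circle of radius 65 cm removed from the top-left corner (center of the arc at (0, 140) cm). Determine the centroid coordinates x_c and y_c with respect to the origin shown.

plate: A = 150 × 140 = 21000.00, centroid at (75.00, 70.00).
removed quarter-circle: A = −¼π·65² = -3318.31, centroid at (27.59, 112.41).
ΣA = 17681.69 cm², ΣAx_c = 1483458.33 cm³, ΣAy_c = 1096978.65 cm³.
x_c = 1483458.33/17681.69 = 83.90 cm; y_c = 1096978.65/17681.69 = 62.04 cm.

x_c = 83.90 cm, y_c = 62.04 cm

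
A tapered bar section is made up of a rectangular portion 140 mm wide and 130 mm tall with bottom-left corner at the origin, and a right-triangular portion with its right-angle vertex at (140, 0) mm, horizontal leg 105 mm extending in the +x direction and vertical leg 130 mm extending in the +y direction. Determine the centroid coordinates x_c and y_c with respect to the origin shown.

x_c = 98.64 mm, y_c = 59.09 mm

rectangular portion: A = 140 × 130 = 18200.00, centroid at (70.00, 65.00).
triangular portion: A = ½·105·130 = 6825.00, centroid at (175.00, 43.33).
ΣA = 25025.00 mm²
ΣAx_c = (18200.00)(70.00) + (6825.00)(175.00) = 2468375.00 mm³
ΣAy_c = (18200.00)(65.00) + (6825.00)(43.33) = 1478750.00 mm³
x_c = 2468375.00 / 25025.00 = 98.64 mm
y_c = 1478750.00 / 25025.00 = 59.09 mm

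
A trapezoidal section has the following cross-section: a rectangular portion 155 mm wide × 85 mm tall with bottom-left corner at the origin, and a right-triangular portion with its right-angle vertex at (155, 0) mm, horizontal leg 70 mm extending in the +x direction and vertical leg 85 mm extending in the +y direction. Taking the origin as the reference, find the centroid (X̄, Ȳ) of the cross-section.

X̄ = 96.07 mm, Ȳ = 39.89 mm

Part | A | x̄ᵢ | ȳᵢ | A·x̄ᵢ | A·ȳᵢ
rectangular portion | 13175.00 | 77.50 | 42.50 | 1021062.50 | 559937.50
triangular portion | 2975.00 | 178.33 | 28.33 | 530541.67 | 84291.67
Σ | 16150.00 |  |  | 1551604.17 | 644229.17
X̄ = 1551604.17 / 16150.00 = 96.07 mm
Ȳ = 644229.17 / 16150.00 = 39.89 mm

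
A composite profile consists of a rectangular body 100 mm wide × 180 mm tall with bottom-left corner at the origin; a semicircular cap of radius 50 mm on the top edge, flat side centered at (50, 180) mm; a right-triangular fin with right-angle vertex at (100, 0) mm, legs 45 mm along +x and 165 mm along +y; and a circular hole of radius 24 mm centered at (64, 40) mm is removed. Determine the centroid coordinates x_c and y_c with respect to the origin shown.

x_c = 59.06 mm, y_c = 106.67 mm

rectangular body: A = 100 × 180 = 18000.00, centroid at (50.00, 90.00).
semicircular top: A = ½π·50² = 3926.99, centroid at (50.00, 201.22).
triangular fin: A = ½·45·165 = 3712.50, centroid at (115.00, 55.00).
hole: A = −π·24² = -1809.56, centroid at (64.00, 40.00).
ΣA = 23829.93 mm²
ΣAx_c = (18000.00)(50.00) + (3926.99)(50.00) + (3712.50)(115.00) + (-1809.56)(64.00) = 1407475.37 mm³
ΣAy_c = (18000.00)(90.00) + (3926.99)(201.22) + (3712.50)(55.00) + (-1809.56)(40.00) = 2541996.89 mm³
x_c = 1407475.37 / 23829.93 = 59.06 mm
y_c = 2541996.89 / 23829.93 = 106.67 mm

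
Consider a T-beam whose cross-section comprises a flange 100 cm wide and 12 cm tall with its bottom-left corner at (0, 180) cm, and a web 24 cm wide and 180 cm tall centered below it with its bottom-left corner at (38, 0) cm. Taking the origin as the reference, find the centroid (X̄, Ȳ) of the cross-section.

X̄ = 50.00 cm, Ȳ = 110.87 cm

web: A = 24 × 180 = 4320.00, centroid at (50.00, 90.00).
flange: A = 100 × 12 = 1200.00, centroid at (50.00, 186.00).
ΣA = 5520.00 cm², ΣAX̄ = 276000.00 cm³, ΣAȲ = 612000.00 cm³.
X̄ = 276000.00/5520.00 = 50.00 cm; Ȳ = 612000.00/5520.00 = 110.87 cm.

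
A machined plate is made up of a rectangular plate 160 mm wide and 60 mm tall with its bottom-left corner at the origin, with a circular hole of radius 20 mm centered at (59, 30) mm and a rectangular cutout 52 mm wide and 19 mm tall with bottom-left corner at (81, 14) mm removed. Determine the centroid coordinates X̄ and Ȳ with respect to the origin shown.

X̄ = 79.96 mm, Ȳ = 30.87 mm

Part | A | x̄ᵢ | ȳᵢ | A·x̄ᵢ | A·ȳᵢ
plate | 9600.00 | 80.00 | 30.00 | 768000.00 | 288000.00
hole 1 | -1256.64 | 59.00 | 30.00 | -74141.59 | -37699.11
hole 2 | -988.00 | 107.00 | 23.50 | -105716.00 | -23218.00
Σ | 7355.36 |  |  | 588142.41 | 227082.89
X̄ = 588142.41 / 7355.36 = 79.96 mm
Ȳ = 227082.89 / 7355.36 = 30.87 mm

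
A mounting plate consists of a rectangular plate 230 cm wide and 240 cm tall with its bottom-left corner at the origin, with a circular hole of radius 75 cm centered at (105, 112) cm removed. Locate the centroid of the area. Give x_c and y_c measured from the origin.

x_c = 119.71 cm, y_c = 123.77 cm

Part | A | x̄ᵢ | ȳᵢ | A·x̄ᵢ | A·ȳᵢ
plate | 55200.00 | 115.00 | 120.00 | 6348000.00 | 6624000.00
hole | -17671.46 | 105.00 | 112.00 | -1855503.16 | -1979203.37
Σ | 37528.54 |  |  | 4492496.84 | 4644796.63
x_c = 4492496.84 / 37528.54 = 119.71 cm
y_c = 4644796.63 / 37528.54 = 123.77 cm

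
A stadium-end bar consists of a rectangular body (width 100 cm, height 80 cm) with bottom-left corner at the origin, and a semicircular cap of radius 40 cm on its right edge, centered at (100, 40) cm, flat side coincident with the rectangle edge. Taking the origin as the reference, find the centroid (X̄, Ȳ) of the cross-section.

X̄ = 66.01 cm, Ȳ = 40.00 cm

rectangular body: A = 100 × 80 = 8000.00, centroid at (50.00, 40.00).
semicircular end: A = ½π·40² = 2513.27, centroid at (116.98, 40.00).
ΣA = 10513.27 cm²
ΣAX̄ = (8000.00)(50.00) + (2513.27)(116.98) = 693994.08 cm³
ΣAȲ = (8000.00)(40.00) + (2513.27)(40.00) = 420530.96 cm³
X̄ = 693994.08 / 10513.27 = 66.01 cm
Ȳ = 420530.96 / 10513.27 = 40.00 cm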